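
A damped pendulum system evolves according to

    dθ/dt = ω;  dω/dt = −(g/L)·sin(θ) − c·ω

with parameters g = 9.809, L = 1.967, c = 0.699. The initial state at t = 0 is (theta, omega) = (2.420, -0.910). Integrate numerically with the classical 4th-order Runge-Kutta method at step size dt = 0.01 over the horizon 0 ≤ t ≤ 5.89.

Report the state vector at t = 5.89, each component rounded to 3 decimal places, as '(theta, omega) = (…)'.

(theta, omega) = (0.205, 0.296)

t=0.000: state=(2.420, -0.910)
step 1 (dt=0.01): k1=(-0.910, -2.658), k2=(-0.923, -2.666), k3=(-0.923, -2.666), k4=(-0.937, -2.674); state += dt/6·(k1+2k2+2k3+k4)
t=0.010: state=(2.411, -0.937)
t=0.020: state=(2.401, -0.963)
t=0.030: state=(2.391, -0.990)
continuing one RK4 step at a time; state shown every 20 steps (Δt=0.2):
t=0.200: state=(2.182, -1.479)
t=0.400: state=(1.823, -2.124)
t=0.600: state=(1.333, -2.768)
t=0.800: state=(0.730, -3.194)
t=1.000: state=(0.088, -3.134)
t=1.200: state=(-0.486, -2.528)
t=1.400: state=(-0.901, -1.593)
t=1.600: state=(-1.119, -0.589)
t=1.800: state=(-1.142, 0.336)
t=2.000: state=(-0.995, 1.112)
t=2.200: state=(-0.712, 1.670)
t=2.400: state=(-0.347, 1.919)
t=2.600: state=(0.031, 1.809)
t=2.800: state=(0.355, 1.385)
t=3.000: state=(0.573, 0.778)
t=3.200: state=(0.663, 0.128)
t=3.400: state=(0.629, -0.456)
t=3.600: state=(0.491, -0.895)
t=3.800: state=(0.284, -1.131)
t=4.000: state=(0.054, -1.137)
t=4.200: state=(-0.156, -0.936)
t=4.400: state=(-0.311, -0.592)
t=4.600: state=(-0.389, -0.189)
t=4.800: state=(-0.388, 0.194)
t=5.000: state=(-0.317, 0.493)
t=5.200: state=(-0.199, 0.668)
t=5.400: state=(-0.060, 0.699)
t=5.600: state=(0.072, 0.599)
t=5.800: state=(0.174, 0.403)
t=5.890: state=(0.205, 0.296)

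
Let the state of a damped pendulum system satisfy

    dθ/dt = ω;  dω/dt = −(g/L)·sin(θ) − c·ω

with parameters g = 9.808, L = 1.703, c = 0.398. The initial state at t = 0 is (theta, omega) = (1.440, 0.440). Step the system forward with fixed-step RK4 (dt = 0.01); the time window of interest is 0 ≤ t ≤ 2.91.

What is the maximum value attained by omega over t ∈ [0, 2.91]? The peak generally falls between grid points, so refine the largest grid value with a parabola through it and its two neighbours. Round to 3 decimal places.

max omega = 2.133

t=0.000: state=(1.440, 0.440)
step 1 (dt=0.01): k1=(0.440, -5.885), k2=(0.411, -5.875), k3=(0.411, -5.875), k4=(0.381, -5.865); state += dt/6·(k1+2k2+2k3+k4)
t=0.010: state=(1.444, 0.381)
t=0.020: state=(1.448, 0.323)
t=0.030: state=(1.451, 0.264)
continuing one RK4 step at a time; state shown every 10 steps (Δt=0.1):
t=0.100: state=(1.455, -0.138)
t=0.200: state=(1.413, -0.692)
t=0.300: state=(1.317, -1.218)
t=0.400: state=(1.171, -1.705)
t=0.500: state=(0.978, -2.135)
t=0.600: state=(0.747, -2.481)
t=0.700: state=(0.486, -2.710)
t=0.800: state=(0.209, -2.796)
t=0.900: state=(-0.068, -2.726)
t=1.000: state=(-0.331, -2.506)
t=1.100: state=(-0.565, -2.163)
t=1.200: state=(-0.760, -1.730)
t=1.300: state=(-0.909, -1.242)
t=1.400: state=(-1.008, -0.731)
t=1.500: state=(-1.055, -0.216)
t=1.600: state=(-1.052, 0.284)
t=1.700: state=(-0.999, 0.757)
t=1.800: state=(-0.902, 1.188)
t=1.900: state=(-0.764, 1.560)
t=2.000: state=(-0.592, 1.853)
t=2.100: state=(-0.396, 2.049)
t=2.200: state=(-0.186, 2.131)
t=2.300: state=(0.026, 2.092)
t=2.400: state=(0.228, 1.938)
t=2.500: state=(0.410, 1.684)
t=2.600: state=(0.562, 1.353)
t=2.700: state=(0.679, 0.971)
t=2.800: state=(0.756, 0.560)
t=2.900: state=(0.791, 0.143)
t=2.910: state=(0.792, 0.101)
largest grid value and its neighbours: omega(2.210)=2.13248, omega(2.220)=2.13285, omega(2.230)=2.13201
parabola through these three points peaks at t≈2.218 with omega≈2.13288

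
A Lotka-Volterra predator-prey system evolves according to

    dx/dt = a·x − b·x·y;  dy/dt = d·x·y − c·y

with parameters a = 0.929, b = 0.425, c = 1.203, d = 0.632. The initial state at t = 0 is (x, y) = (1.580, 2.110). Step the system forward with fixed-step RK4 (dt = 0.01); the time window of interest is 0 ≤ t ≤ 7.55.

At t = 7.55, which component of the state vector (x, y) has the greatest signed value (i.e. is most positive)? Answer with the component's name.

t=0.000: state=(1.580, 2.110)
step 1 (dt=0.01): k1=(0.051, -0.431), k2=(0.052, -0.431), k3=(0.052, -0.431), k4=(0.054, -0.430); state += dt/6·(k1+2k2+2k3+k4)
t=0.010: state=(1.581, 2.106)
t=0.020: state=(1.581, 2.101)
t=0.030: state=(1.582, 2.097)
continuing one RK4 step at a time; state shown every 25 steps (Δt=0.25):
t=0.250: state=(1.602, 2.008)
t=0.500: state=(1.640, 1.920)
t=0.750: state=(1.694, 1.849)
t=1.000: state=(1.761, 1.798)
t=1.250: state=(1.838, 1.768)
t=1.500: state=(1.922, 1.762)
t=1.750: state=(2.010, 1.779)
t=2.000: state=(2.094, 1.822)
t=2.250: state=(2.169, 1.889)
t=2.500: state=(2.229, 1.980)
t=2.750: state=(2.265, 2.091)
t=3.000: state=(2.273, 2.216)
t=3.250: state=(2.250, 2.346)
t=3.500: state=(2.198, 2.469)
t=3.750: state=(2.121, 2.571)
t=4.000: state=(2.027, 2.642)
t=4.250: state=(1.928, 2.673)
t=4.500: state=(1.831, 2.662)
t=4.750: state=(1.744, 2.613)
t=5.000: state=(1.674, 2.534)
t=5.250: state=(1.621, 2.433)
t=5.500: state=(1.589, 2.320)
t=5.750: state=(1.576, 2.205)
t=6.000: state=(1.582, 2.094)
t=6.250: state=(1.606, 1.994)
t=6.500: state=(1.647, 1.908)
t=6.750: state=(1.703, 1.840)
t=7.000: state=(1.772, 1.792)
t=7.250: state=(1.850, 1.766)
t=7.500: state=(1.935, 1.763)
t=7.550: state=(1.953, 1.765)
compare at T: x=1.953, y=1.765

largest component: x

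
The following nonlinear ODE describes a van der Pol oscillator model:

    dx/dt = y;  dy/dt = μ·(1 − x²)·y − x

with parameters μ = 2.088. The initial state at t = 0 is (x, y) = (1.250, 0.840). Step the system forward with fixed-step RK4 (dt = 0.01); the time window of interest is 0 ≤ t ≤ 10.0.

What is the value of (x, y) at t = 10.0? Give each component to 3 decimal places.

t=0.000: state=(1.250, 0.840)
step 1 (dt=0.01): k1=(0.840, -2.237), k2=(0.829, -2.246), k3=(0.829, -2.245), k4=(0.818, -2.254); state += dt/6·(k1+2k2+2k3+k4)
t=0.010: state=(1.258, 0.818)
t=0.020: state=(1.266, 0.795)
t=0.030: state=(1.274, 0.772)
continuing one RK4 step at a time; state shown every 50 steps (Δt=0.5):
t=0.500: state=(1.409, -0.101)
t=1.000: state=(1.245, -0.511)
t=1.500: state=(0.895, -0.941)
t=2.000: state=(0.166, -2.259)
t=2.500: state=(-1.488, -3.116)
t=3.000: state=(-2.009, 0.092)
t=3.500: state=(-1.882, 0.327)
t=4.000: state=(-1.702, 0.393)
t=4.500: state=(-1.484, 0.489)
t=5.000: state=(-1.197, 0.683)
t=5.500: state=(-0.749, 1.214)
t=6.000: state=(0.249, 3.159)
t=6.500: state=(1.861, 1.485)
t=7.000: state=(1.989, -0.236)
t=7.500: state=(1.837, -0.346)
t=8.000: state=(1.648, -0.414)
t=8.500: state=(1.415, -0.527)
t=9.000: state=(1.100, -0.772)
t=9.500: state=(0.566, -1.519)
t=10.000: state=(-0.723, -3.833)

(x, y) = (-0.723, -3.833)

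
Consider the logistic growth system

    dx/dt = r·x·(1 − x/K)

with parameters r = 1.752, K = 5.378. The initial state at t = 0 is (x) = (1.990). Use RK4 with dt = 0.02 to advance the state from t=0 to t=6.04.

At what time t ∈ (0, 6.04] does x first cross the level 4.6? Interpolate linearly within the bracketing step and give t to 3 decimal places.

t = 1.318

t=0.000: state=(1.990)
step 1 (dt=0.02): k1=(2.196), k2=(2.206), k3=(2.206), k4=(2.216); state += dt/6·(k1+2k2+2k3+k4)
t=0.020: state=(2.034)
t=0.040: state=(2.079)
t=0.060: state=(2.123)
continuing one RK4 step at a time; state shown every 10 steps (Δt=0.2):
t=0.200: state=(2.445)
t=0.400: state=(2.915)
t=0.600: state=(3.372)
t=0.800: state=(3.790)
t=1.000: state=(4.152)
t=1.200: state=(4.452)
t=1.300: state=(4.579)
next step: t=1.320: state=(4.602) — x has crossed 4.6
linear interpolation between t=1.300 (4.57874) and t=1.320 (4.60229) → t≈1.318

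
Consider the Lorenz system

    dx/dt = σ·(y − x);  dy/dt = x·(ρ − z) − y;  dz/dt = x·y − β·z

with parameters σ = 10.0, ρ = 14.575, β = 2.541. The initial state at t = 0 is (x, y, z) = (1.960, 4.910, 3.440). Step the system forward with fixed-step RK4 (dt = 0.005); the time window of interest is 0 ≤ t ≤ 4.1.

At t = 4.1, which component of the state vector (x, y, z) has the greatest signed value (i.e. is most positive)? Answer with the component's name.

largest component: z

t=0.000: state=(1.960, 4.910, 3.440)
step 1 (dt=0.005): k1=(29.500, 16.915, 0.883), k2=(29.185, 17.689, 1.325), k3=(29.213, 17.676, 1.322), k4=(28.923, 18.439, 1.769); state += dt/6·(k1+2k2+2k3+k4)
t=0.005: state=(2.106, 4.998, 3.447)
t=0.010: state=(2.249, 5.094, 3.458)
t=0.015: state=(2.391, 5.197, 3.473)
continuing one RK4 step at a time; state shown every 40 steps (Δt=0.2):
t=0.200: state=(8.266, 11.876, 9.501)
t=0.400: state=(8.725, 4.680, 21.159)
t=0.600: state=(1.974, 0.386, 13.998)
t=0.800: state=(0.910, 0.999, 8.533)
t=1.000: state=(1.775, 2.606, 5.492)
t=1.200: state=(4.897, 7.384, 5.912)
t=1.400: state=(9.985, 10.773, 16.702)
t=1.600: state=(5.270, 2.017, 17.810)
t=1.800: state=(1.881, 1.472, 11.365)
t=2.000: state=(2.351, 3.134, 7.529)
t=2.200: state=(5.255, 7.446, 7.703)
t=2.400: state=(9.217, 9.629, 16.340)
t=2.600: state=(5.479, 2.910, 17.096)
t=2.800: state=(2.717, 2.434, 11.595)
t=3.000: state=(3.546, 4.589, 8.585)
t=3.200: state=(6.744, 8.654, 10.774)
t=3.400: state=(8.174, 7.015, 17.400)
t=3.600: state=(4.544, 3.093, 14.957)
t=3.800: state=(3.484, 3.746, 10.854)
t=4.000: state=(5.182, 6.536, 9.982)
t=4.100: state=(6.637, 8.083, 11.630)
compare at T: x=6.637, y=8.083, z=11.630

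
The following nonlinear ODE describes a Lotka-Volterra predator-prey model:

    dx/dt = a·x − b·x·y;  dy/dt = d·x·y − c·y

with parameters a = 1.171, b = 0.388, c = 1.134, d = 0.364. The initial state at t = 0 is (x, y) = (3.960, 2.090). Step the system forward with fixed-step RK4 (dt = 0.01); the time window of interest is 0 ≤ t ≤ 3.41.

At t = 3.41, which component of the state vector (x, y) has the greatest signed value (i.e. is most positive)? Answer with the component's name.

largest component: y

t=0.000: state=(3.960, 2.090)
step 1 (dt=0.01): k1=(1.426, 0.643), k2=(1.424, 0.649), k3=(1.423, 0.649), k4=(1.421, 0.655); state += dt/6·(k1+2k2+2k3+k4)
t=0.010: state=(3.974, 2.096)
t=0.020: state=(3.988, 2.103)
t=0.030: state=(4.003, 2.110)
continuing one RK4 step at a time; state shown every 20 steps (Δt=0.2):
t=0.200: state=(4.232, 2.245)
t=0.400: state=(4.458, 2.456)
t=0.600: state=(4.610, 2.725)
t=0.800: state=(4.659, 3.046)
t=1.000: state=(4.586, 3.402)
t=1.200: state=(4.390, 3.762)
t=1.400: state=(4.090, 4.085)
t=1.600: state=(3.727, 4.329)
t=1.800: state=(3.347, 4.464)
t=2.000: state=(2.988, 4.480)
t=2.200: state=(2.675, 4.386)
t=2.400: state=(2.421, 4.207)
t=2.600: state=(2.228, 3.971)
t=2.800: state=(2.090, 3.702)
t=3.000: state=(2.004, 3.424)
t=3.200: state=(1.962, 3.152)
t=3.400: state=(1.961, 2.898)
t=3.410: state=(1.962, 2.886)
compare at T: x=1.962, y=2.886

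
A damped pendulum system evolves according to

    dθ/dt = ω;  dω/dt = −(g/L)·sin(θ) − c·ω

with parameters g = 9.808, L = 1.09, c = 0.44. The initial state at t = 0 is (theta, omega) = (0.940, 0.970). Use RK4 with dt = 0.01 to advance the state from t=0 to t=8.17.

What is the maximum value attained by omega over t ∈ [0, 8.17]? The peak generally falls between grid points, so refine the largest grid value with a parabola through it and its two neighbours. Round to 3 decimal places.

t=0.000: state=(0.940, 0.970)
step 1 (dt=0.01): k1=(0.970, -7.693), k2=(0.932, -7.702), k3=(0.931, -7.701), k4=(0.893, -7.709); state += dt/6·(k1+2k2+2k3+k4)
t=0.010: state=(0.949, 0.893)
t=0.020: state=(0.958, 0.816)
t=0.030: state=(0.966, 0.739)
continuing one RK4 step at a time; state shown every 50 steps (Δt=0.5):
t=0.500: state=(0.531, -2.268)
t=1.000: state=(-0.605, -1.454)
t=1.500: state=(-0.569, 1.464)
t=2.000: state=(0.355, 1.529)
t=2.500: state=(0.526, -0.868)
t=3.000: state=(-0.183, -1.409)
t=3.500: state=(-0.453, 0.449)
t=4.000: state=(0.068, 1.213)
t=4.500: state=(0.374, -0.164)
t=5.000: state=(0.005, -1.001)
t=5.500: state=(-0.299, -0.021)
t=6.000: state=(-0.048, 0.800)
t=6.500: state=(0.233, 0.134)
t=7.000: state=(0.072, -0.623)
t=7.500: state=(-0.177, -0.196)
t=8.000: state=(-0.083, 0.472)
t=8.170: state=(0.002, 0.498)
largest grid value and its neighbours: omega(1.750)=2.02965, omega(1.760)=2.02971, omega(1.770)=2.02796
parabola through these three points peaks at t≈1.755 with omega≈2.02991

max omega = 2.030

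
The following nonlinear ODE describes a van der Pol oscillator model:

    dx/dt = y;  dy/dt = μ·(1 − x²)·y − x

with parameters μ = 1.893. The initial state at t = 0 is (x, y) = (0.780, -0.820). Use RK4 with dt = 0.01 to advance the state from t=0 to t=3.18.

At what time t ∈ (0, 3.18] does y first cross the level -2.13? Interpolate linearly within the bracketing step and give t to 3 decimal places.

t = 0.529

t=0.000: state=(0.780, -0.820)
step 1 (dt=0.01): k1=(-0.820, -1.388), k2=(-0.827, -1.399), k3=(-0.827, -1.399), k4=(-0.834, -1.410); state += dt/6·(k1+2k2+2k3+k4)
t=0.010: state=(0.772, -0.834)
t=0.020: state=(0.763, -0.848)
t=0.030: state=(0.755, -0.863)
continuing one RK4 step at a time; state shown every 20 steps (Δt=0.2):
t=0.200: state=(0.585, -1.154)
t=0.400: state=(0.307, -1.663)
t=0.520: state=(0.082, -2.094)
next step: t=0.530: state=(0.061, -2.134) — y has crossed -2.13
linear interpolation between t=0.520 (-2.09367) and t=0.530 (-2.13419) → t≈0.529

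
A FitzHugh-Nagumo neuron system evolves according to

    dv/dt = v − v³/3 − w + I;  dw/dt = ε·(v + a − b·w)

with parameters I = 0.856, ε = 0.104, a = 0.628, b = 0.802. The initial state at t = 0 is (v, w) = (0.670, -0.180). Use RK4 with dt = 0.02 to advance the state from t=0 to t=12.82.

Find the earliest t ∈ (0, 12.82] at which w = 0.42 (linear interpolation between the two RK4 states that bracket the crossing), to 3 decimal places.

t=0.000: state=(0.670, -0.180)
step 1 (dt=0.02): k1=(1.606, 0.150), k2=(1.613, 0.152), k3=(1.613, 0.152), k4=(1.620, 0.153); state += dt/6·(k1+2k2+2k3+k4)
t=0.020: state=(0.702, -0.177)
t=0.040: state=(0.735, -0.174)
t=0.060: state=(0.768, -0.171)
continuing one RK4 step at a time; state shown every 25 steps (Δt=0.5):
t=0.500: state=(1.467, -0.086)
t=1.000: state=(1.902, 0.038)
t=1.500: state=(1.996, 0.168)
t=2.000: state=(1.984, 0.295)
t=2.500: state=(1.949, 0.415)
t=2.520: state=(1.947, 0.420)
next step: t=2.540: state=(1.946, 0.424) — w has crossed 0.42
linear interpolation between t=2.520 (0.41974) and t=2.540 (0.42439) → t≈2.521

t = 2.521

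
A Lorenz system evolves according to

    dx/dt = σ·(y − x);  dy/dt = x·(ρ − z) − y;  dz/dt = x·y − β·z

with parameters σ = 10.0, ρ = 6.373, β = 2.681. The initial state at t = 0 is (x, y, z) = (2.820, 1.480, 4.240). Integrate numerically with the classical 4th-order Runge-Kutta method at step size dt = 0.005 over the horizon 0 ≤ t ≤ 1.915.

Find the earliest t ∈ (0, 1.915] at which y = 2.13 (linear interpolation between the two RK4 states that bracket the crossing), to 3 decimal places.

t=0.000: state=(2.820, 1.480, 4.240)
step 1 (dt=0.005): k1=(-13.400, 4.535, -7.194), k2=(-12.952, 4.502, -7.164), k3=(-12.964, 4.505, -7.162), k4=(-12.527, 4.473, -7.132); state += dt/6·(k1+2k2+2k3+k4)
t=0.005: state=(2.755, 1.503, 4.204)
t=0.010: state=(2.695, 1.525, 4.169)
t=0.015: state=(2.638, 1.547, 4.134)
continuing one RK4 step at a time; state shown every 20 steps (Δt=0.1):
t=0.100: state=(2.128, 1.896, 3.594)
t=0.155: state=(2.082, 2.122, 3.317)
next step: t=0.160: state=(2.084, 2.143, 3.295) — y has crossed 2.13
linear interpolation between t=0.155 (2.12160) and t=0.160 (2.14288) → t≈0.157

t = 0.157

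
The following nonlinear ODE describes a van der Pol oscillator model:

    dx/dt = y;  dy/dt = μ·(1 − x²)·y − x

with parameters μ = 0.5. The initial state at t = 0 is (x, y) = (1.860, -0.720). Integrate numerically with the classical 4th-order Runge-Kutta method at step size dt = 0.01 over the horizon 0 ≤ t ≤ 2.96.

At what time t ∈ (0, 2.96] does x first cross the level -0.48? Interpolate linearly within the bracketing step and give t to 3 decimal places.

t = 1.598

t=0.000: state=(1.860, -0.720)
step 1 (dt=0.01): k1=(-0.720, -0.975), k2=(-0.725, -0.970), k3=(-0.725, -0.970), k4=(-0.730, -0.965); state += dt/6·(k1+2k2+2k3+k4)
t=0.010: state=(1.853, -0.730)
t=0.020: state=(1.845, -0.739)
t=0.030: state=(1.838, -0.749)
continuing one RK4 step at a time; state shown every 10 steps (Δt=0.1):
t=0.100: state=(1.783, -0.813)
t=0.200: state=(1.698, -0.900)
t=0.300: state=(1.603, -0.984)
t=0.400: state=(1.501, -1.067)
t=0.500: state=(1.390, -1.151)
t=0.600: state=(1.270, -1.238)
t=0.700: state=(1.142, -1.330)
t=0.800: state=(1.004, -1.427)
t=0.900: state=(0.856, -1.530)
t=1.000: state=(0.698, -1.639)
t=1.100: state=(0.529, -1.753)
t=1.200: state=(0.347, -1.870)
t=1.300: state=(0.155, -1.985)
t=1.400: state=(-0.049, -2.091)
t=1.500: state=(-0.263, -2.180)
t=1.590: state=(-0.462, -2.233)
next step: t=1.600: state=(-0.484, -2.237) — x has crossed -0.48
linear interpolation between t=1.590 (-0.46180) and t=1.600 (-0.48416) → t≈1.598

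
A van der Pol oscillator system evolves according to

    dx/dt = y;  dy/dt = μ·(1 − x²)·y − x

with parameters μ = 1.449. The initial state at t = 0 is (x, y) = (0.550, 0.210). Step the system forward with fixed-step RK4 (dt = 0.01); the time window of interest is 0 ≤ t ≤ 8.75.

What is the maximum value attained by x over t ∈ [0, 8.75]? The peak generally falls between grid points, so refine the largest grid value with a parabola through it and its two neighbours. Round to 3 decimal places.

t=0.000: state=(0.550, 0.210)
step 1 (dt=0.01): k1=(0.210, -0.338), k2=(0.208, -0.341), k3=(0.208, -0.341), k4=(0.207, -0.344); state += dt/6·(k1+2k2+2k3+k4)
t=0.010: state=(0.552, 0.207)
t=0.020: state=(0.554, 0.203)
t=0.030: state=(0.556, 0.200)
continuing one RK4 step at a time; state shown every 50 steps (Δt=0.5):
t=0.500: state=(0.600, -0.034)
t=1.000: state=(0.492, -0.425)
t=1.500: state=(0.137, -1.054)
t=2.000: state=(-0.616, -1.929)
t=2.500: state=(-1.497, -1.154)
t=3.000: state=(-1.700, 0.131)
t=3.500: state=(-1.519, 0.527)
t=4.000: state=(-1.190, 0.807)
t=4.500: state=(-0.667, 1.370)
t=5.000: state=(0.327, 2.765)
t=5.500: state=(1.724, 1.798)
t=6.000: state=(2.001, -0.166)
t=6.500: state=(1.826, -0.456)
t=7.000: state=(1.565, -0.594)
t=7.500: state=(1.218, -0.819)
t=8.000: state=(0.697, -1.354)
t=8.500: state=(-0.283, -2.732)
t=8.750: state=(-1.041, -3.133)
largest grid value and its neighbours: x(5.890)=2.00988, x(5.900)=2.00992, x(5.910)=2.00977
parabola through these three points peaks at t≈5.897 with x≈2.00993

max x = 2.010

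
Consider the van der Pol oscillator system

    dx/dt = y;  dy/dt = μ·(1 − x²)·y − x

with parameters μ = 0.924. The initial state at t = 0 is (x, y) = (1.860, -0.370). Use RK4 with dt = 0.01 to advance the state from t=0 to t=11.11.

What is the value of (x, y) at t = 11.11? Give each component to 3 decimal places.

t=0.000: state=(1.860, -0.370)
step 1 (dt=0.01): k1=(-0.370, -1.019), k2=(-0.375, -1.008), k3=(-0.375, -1.008), k4=(-0.380, -0.997); state += dt/6·(k1+2k2+2k3+k4)
t=0.010: state=(1.856, -0.380)
t=0.020: state=(1.852, -0.390)
t=0.030: state=(1.848, -0.400)
continuing one RK4 step at a time; state shown every 50 steps (Δt=0.5):
t=0.500: state=(1.578, -0.725)
t=1.000: state=(1.137, -1.061)
t=1.500: state=(0.471, -1.670)
t=2.000: state=(-0.594, -2.546)
t=2.500: state=(-1.724, -1.474)
t=3.000: state=(-1.999, 0.118)
t=3.500: state=(-1.799, 0.594)
t=4.000: state=(-1.435, 0.862)
t=4.500: state=(-0.914, 1.264)
t=5.000: state=(-0.106, 2.047)
t=5.500: state=(1.108, 2.511)
t=6.000: state=(1.938, 0.651)
t=6.500: state=(1.951, -0.376)
t=7.000: state=(1.673, -0.700)
t=7.500: state=(1.255, -0.991)
t=8.000: state=(0.644, -1.514)
t=8.500: state=(-0.331, -2.420)
t=9.000: state=(-1.550, -1.930)
t=9.500: state=(-2.006, -0.083)
t=10.000: state=(-1.862, 0.531)
t=10.500: state=(-1.527, 0.801)
t=11.000: state=(-1.047, 1.153)
t=11.110: state=(-0.914, 1.265)

(x, y) = (-0.914, 1.265)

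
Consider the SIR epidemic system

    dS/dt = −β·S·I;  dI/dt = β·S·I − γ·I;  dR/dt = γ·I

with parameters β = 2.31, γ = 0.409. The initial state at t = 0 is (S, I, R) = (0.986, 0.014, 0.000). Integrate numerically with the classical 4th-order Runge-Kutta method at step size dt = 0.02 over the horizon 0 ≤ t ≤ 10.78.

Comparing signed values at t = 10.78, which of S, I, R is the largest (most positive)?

largest component: R

t=0.000: state=(0.986, 0.014, 0.000)
step 1 (dt=0.02): k1=(-0.032, 0.026, 0.006), k2=(-0.032, 0.027, 0.006), k3=(-0.032, 0.027, 0.006), k4=(-0.033, 0.027, 0.006); state += dt/6·(k1+2k2+2k3+k4)
t=0.020: state=(0.985, 0.015, 0.000)
t=0.040: state=(0.985, 0.015, 0.000)
t=0.060: state=(0.984, 0.016, 0.000)
continuing one RK4 step at a time; state shown every 25 steps (Δt=0.5):
t=0.500: state=(0.960, 0.035, 0.005)
t=1.000: state=(0.899, 0.084, 0.016)
t=1.500: state=(0.775, 0.182, 0.043)
t=2.000: state=(0.580, 0.326, 0.094)
t=2.500: state=(0.367, 0.458, 0.175)
t=3.000: state=(0.207, 0.517, 0.276)
t=3.500: state=(0.114, 0.504, 0.382)
t=4.000: state=(0.066, 0.454, 0.480)
t=4.500: state=(0.040, 0.393, 0.567)
t=5.000: state=(0.026, 0.333, 0.641)
t=5.500: state=(0.019, 0.278, 0.703)
t=6.000: state=(0.014, 0.231, 0.755)
t=6.500: state=(0.011, 0.191, 0.798)
t=7.000: state=(0.009, 0.157, 0.834)
t=7.500: state=(0.008, 0.130, 0.863)
t=8.000: state=(0.007, 0.106, 0.887)
t=8.500: state=(0.006, 0.087, 0.907)
t=9.000: state=(0.005, 0.072, 0.923)
t=9.500: state=(0.005, 0.059, 0.936)
t=10.000: state=(0.005, 0.048, 0.947)
t=10.500: state=(0.004, 0.039, 0.956)
t=10.780: state=(0.004, 0.035, 0.960)
compare at T: S=0.004, I=0.035, R=0.960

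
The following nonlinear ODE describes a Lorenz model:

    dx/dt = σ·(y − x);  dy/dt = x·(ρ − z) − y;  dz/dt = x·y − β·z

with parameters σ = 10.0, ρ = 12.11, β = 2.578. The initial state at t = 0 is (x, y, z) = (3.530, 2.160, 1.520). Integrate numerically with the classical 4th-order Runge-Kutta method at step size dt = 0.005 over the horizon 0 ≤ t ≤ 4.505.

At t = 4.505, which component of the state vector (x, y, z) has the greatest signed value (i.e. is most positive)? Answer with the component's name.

largest component: z

t=0.000: state=(3.530, 2.160, 1.520)
step 1 (dt=0.005): k1=(-13.700, 35.223, 3.706), k2=(-12.477, 34.740, 3.916), k3=(-12.520, 34.771, 3.917), k4=(-11.335, 34.318, 4.123); state += dt/6·(k1+2k2+2k3+k4)
t=0.005: state=(3.467, 2.334, 1.540)
t=0.010: state=(3.416, 2.503, 1.561)
t=0.015: state=(3.376, 2.669, 1.585)
continuing one RK4 step at a time; state shown every 40 steps (Δt=0.2):
t=0.200: state=(6.030, 8.771, 4.924)
t=0.400: state=(9.489, 8.322, 16.575)
t=0.600: state=(3.748, 1.268, 14.149)
t=0.800: state=(1.439, 1.219, 8.801)
t=1.000: state=(1.854, 2.427, 5.690)
t=1.200: state=(3.913, 5.482, 5.180)
t=1.400: state=(7.676, 9.246, 10.549)
t=1.600: state=(6.910, 4.786, 15.516)
t=1.800: state=(3.288, 2.307, 11.563)
t=2.000: state=(2.814, 3.161, 8.059)
t=2.200: state=(4.401, 5.612, 7.272)
t=2.400: state=(6.987, 7.928, 10.932)
t=2.600: state=(6.504, 5.218, 14.097)
t=2.800: state=(4.082, 3.333, 11.572)
t=3.000: state=(3.741, 4.073, 8.996)
t=3.200: state=(5.107, 6.040, 8.894)
t=3.400: state=(6.637, 6.932, 11.738)
t=3.600: state=(5.829, 4.953, 12.982)
t=3.800: state=(4.397, 4.024, 11.077)
t=4.000: state=(4.446, 4.819, 9.542)
t=4.200: state=(5.564, 6.177, 10.089)
t=4.400: state=(6.223, 6.138, 12.013)
t=4.505: state=(5.905, 5.426, 12.405)
compare at T: x=5.905, y=5.426, z=12.405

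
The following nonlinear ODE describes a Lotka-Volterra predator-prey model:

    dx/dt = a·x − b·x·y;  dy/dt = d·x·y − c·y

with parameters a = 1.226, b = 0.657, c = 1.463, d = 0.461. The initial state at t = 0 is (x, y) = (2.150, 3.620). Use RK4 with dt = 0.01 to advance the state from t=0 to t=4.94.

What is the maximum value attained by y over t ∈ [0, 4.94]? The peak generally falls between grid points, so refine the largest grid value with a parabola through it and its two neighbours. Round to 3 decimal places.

t=0.000: state=(2.150, 3.620)
step 1 (dt=0.01): k1=(-2.478, -1.708), k2=(-2.451, -1.725), k3=(-2.451, -1.724), k4=(-2.425, -1.741); state += dt/6·(k1+2k2+2k3+k4)
t=0.010: state=(2.125, 3.603)
t=0.020: state=(2.101, 3.585)
t=0.030: state=(2.078, 3.567)
continuing one RK4 step at a time; state shown every 20 steps (Δt=0.2):
t=0.200: state=(1.750, 3.229)
t=0.400: state=(1.505, 2.798)
t=0.600: state=(1.369, 2.382)
t=0.800: state=(1.312, 2.011)
t=1.000: state=(1.315, 1.693)
t=1.200: state=(1.370, 1.429)
t=1.400: state=(1.472, 1.216)
t=1.600: state=(1.622, 1.046)
t=1.800: state=(1.823, 0.915)
t=2.000: state=(2.079, 0.817)
t=2.200: state=(2.398, 0.749)
t=2.400: state=(2.785, 0.709)
t=2.600: state=(3.246, 0.699)
t=2.800: state=(3.780, 0.721)
t=3.000: state=(4.378, 0.783)
t=3.200: state=(5.013, 0.901)
t=3.400: state=(5.623, 1.098)
t=3.600: state=(6.103, 1.410)
t=3.800: state=(6.298, 1.869)
t=4.000: state=(6.059, 2.474)
t=4.200: state=(5.354, 3.135)
t=4.400: state=(4.365, 3.666)
t=4.600: state=(3.379, 3.907)
t=4.800: state=(2.589, 3.832)
t=4.940: state=(2.179, 3.639)
largest grid value and its neighbours: y(4.640)=3.91495, y(4.650)=3.91508, y(4.660)=3.91445
parabola through these three points peaks at t≈4.647 with y≈3.91512

max y = 3.915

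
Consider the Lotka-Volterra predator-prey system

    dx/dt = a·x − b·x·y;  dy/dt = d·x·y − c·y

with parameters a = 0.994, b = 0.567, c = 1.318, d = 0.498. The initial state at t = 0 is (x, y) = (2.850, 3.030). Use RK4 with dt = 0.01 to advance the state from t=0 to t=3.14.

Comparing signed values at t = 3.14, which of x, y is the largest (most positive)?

largest component: x

t=0.000: state=(2.850, 3.030)
step 1 (dt=0.01): k1=(-2.063, 0.307), k2=(-2.058, 0.292), k3=(-2.058, 0.292), k4=(-2.053, 0.276); state += dt/6·(k1+2k2+2k3+k4)
t=0.010: state=(2.829, 3.033)
t=0.020: state=(2.809, 3.036)
t=0.030: state=(2.789, 3.038)
continuing one RK4 step at a time; state shown every 20 steps (Δt=0.2):
t=0.200: state=(2.463, 3.032)
t=0.400: state=(2.141, 2.928)
t=0.600: state=(1.892, 2.748)
t=0.800: state=(1.712, 2.525)
t=1.000: state=(1.589, 2.285)
t=1.200: state=(1.517, 2.049)
t=1.400: state=(1.486, 1.827)
t=1.600: state=(1.490, 1.628)
t=1.800: state=(1.527, 1.453)
t=2.000: state=(1.594, 1.304)
t=2.200: state=(1.689, 1.179)
t=2.400: state=(1.814, 1.078)
t=2.600: state=(1.967, 1.000)
t=2.800: state=(2.150, 0.943)
t=3.000: state=(2.362, 0.906)
t=3.140: state=(2.528, 0.894)
compare at T: x=2.528, y=0.894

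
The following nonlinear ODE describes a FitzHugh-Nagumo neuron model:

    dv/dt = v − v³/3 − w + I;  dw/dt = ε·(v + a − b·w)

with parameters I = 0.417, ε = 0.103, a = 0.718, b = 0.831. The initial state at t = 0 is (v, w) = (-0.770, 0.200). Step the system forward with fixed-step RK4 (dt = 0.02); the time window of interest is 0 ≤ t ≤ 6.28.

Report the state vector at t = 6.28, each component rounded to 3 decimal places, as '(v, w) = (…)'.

t=0.000: state=(-0.770, 0.200)
step 1 (dt=0.02): k1=(-0.401, -0.022), k2=(-0.402, -0.023), k3=(-0.402, -0.023), k4=(-0.404, -0.023); state += dt/6·(k1+2k2+2k3+k4)
t=0.020: state=(-0.778, 0.200)
t=0.040: state=(-0.786, 0.199)
t=0.060: state=(-0.794, 0.199)
continuing one RK4 step at a time; state shown every 25 steps (Δt=0.5):
t=0.500: state=(-0.982, 0.184)
t=1.000: state=(-1.187, 0.157)
t=1.500: state=(-1.341, 0.123)
t=2.000: state=(-1.431, 0.084)
t=2.500: state=(-1.469, 0.043)
t=3.000: state=(-1.475, 0.003)
t=3.500: state=(-1.464, -0.035)
t=4.000: state=(-1.444, -0.070)
t=4.500: state=(-1.418, -0.103)
t=5.000: state=(-1.391, -0.134)
t=5.500: state=(-1.362, -0.161)
t=6.000: state=(-1.332, -0.186)
t=6.280: state=(-1.316, -0.199)

(v, w) = (-1.316, -0.199)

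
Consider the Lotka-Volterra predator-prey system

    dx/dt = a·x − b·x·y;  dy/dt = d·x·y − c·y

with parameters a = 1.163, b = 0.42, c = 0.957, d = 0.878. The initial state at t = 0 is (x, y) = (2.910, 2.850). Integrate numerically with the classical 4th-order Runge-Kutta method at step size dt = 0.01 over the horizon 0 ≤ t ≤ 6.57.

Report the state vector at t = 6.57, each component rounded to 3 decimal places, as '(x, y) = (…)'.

t=0.000: state=(2.910, 2.850)
step 1 (dt=0.01): k1=(-0.099, 4.554), k2=(-0.127, 4.589), k3=(-0.127, 4.589), k4=(-0.155, 4.624); state += dt/6·(k1+2k2+2k3+k4)
t=0.010: state=(2.909, 2.896)
t=0.020: state=(2.907, 2.942)
t=0.030: state=(2.904, 2.990)
continuing one RK4 step at a time; state shown every 25 steps (Δt=0.25):
t=0.250: state=(2.699, 4.181)
t=0.500: state=(2.153, 5.632)
t=0.750: state=(1.504, 6.618)
t=1.000: state=(0.987, 6.824)
t=1.250: state=(0.656, 6.413)
t=1.500: state=(0.464, 5.698)
t=1.750: state=(0.356, 4.902)
t=2.000: state=(0.296, 4.142)
t=2.250: state=(0.266, 3.467)
t=2.500: state=(0.255, 2.889)
t=2.750: state=(0.258, 2.405)
t=3.000: state=(0.274, 2.007)
t=3.250: state=(0.302, 1.683)
t=3.500: state=(0.344, 1.422)
t=3.750: state=(0.400, 1.214)
t=4.000: state=(0.476, 1.052)
t=4.250: state=(0.574, 0.929)
t=4.500: state=(0.699, 0.840)
t=4.750: state=(0.859, 0.784)
t=5.000: state=(1.060, 0.761)
t=5.250: state=(1.308, 0.777)
t=5.500: state=(1.608, 0.841)
t=5.750: state=(1.956, 0.978)
t=6.000: state=(2.332, 1.233)
t=6.250: state=(2.682, 1.684)
t=6.500: state=(2.896, 2.455)
t=6.570: state=(2.911, 2.745)

(x, y) = (2.911, 2.745)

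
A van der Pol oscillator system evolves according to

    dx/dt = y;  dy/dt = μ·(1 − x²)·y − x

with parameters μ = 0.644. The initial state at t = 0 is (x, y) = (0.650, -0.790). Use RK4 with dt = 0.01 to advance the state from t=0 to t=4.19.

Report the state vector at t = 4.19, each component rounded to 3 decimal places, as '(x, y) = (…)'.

t=0.000: state=(0.650, -0.790)
step 1 (dt=0.01): k1=(-0.790, -0.944), k2=(-0.795, -0.944), k3=(-0.795, -0.944), k4=(-0.799, -0.945); state += dt/6·(k1+2k2+2k3+k4)
t=0.010: state=(0.642, -0.799)
t=0.020: state=(0.634, -0.809)
t=0.030: state=(0.626, -0.818)
continuing one RK4 step at a time; state shown every 20 steps (Δt=0.2):
t=0.200: state=(0.473, -0.981)
t=0.400: state=(0.258, -1.174)
t=0.600: state=(0.004, -1.361)
t=0.800: state=(-0.285, -1.514)
t=1.000: state=(-0.596, -1.586)
t=1.200: state=(-0.910, -1.521)
t=1.400: state=(-1.194, -1.289)
t=1.600: state=(-1.417, -0.926)
t=1.800: state=(-1.561, -0.514)
t=2.000: state=(-1.624, -0.131)
t=2.200: state=(-1.617, 0.187)
t=2.400: state=(-1.553, 0.443)
t=2.600: state=(-1.443, 0.655)
t=2.800: state=(-1.293, 0.844)
t=3.000: state=(-1.106, 1.032)
t=3.200: state=(-0.879, 1.232)
t=3.400: state=(-0.611, 1.458)
t=3.600: state=(-0.294, 1.710)
t=3.800: state=(0.073, 1.964)
t=4.000: state=(0.487, 2.150)
t=4.190: state=(0.899, 2.153)

(x, y) = (0.899, 2.153)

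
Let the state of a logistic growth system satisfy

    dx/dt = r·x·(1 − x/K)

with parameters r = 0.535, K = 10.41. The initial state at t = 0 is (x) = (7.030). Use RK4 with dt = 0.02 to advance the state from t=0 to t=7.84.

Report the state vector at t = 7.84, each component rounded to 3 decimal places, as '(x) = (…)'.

t=0.000: state=(7.030)
step 1 (dt=0.02): k1=(1.221), k2=(1.219), k3=(1.219), k4=(1.217); state += dt/6·(k1+2k2+2k3+k4)
t=0.020: state=(7.054)
t=0.040: state=(7.079)
t=0.060: state=(7.103)
continuing one RK4 step at a time; state shown every 25 steps (Δt=0.5):
t=0.500: state=(7.610)
t=1.000: state=(8.123)
t=1.500: state=(8.564)
t=2.000: state=(8.936)
t=2.500: state=(9.243)
t=3.000: state=(9.493)
t=3.500: state=(9.693)
t=4.000: state=(9.853)
t=4.500: state=(9.978)
t=5.000: state=(10.076)
t=5.500: state=(10.153)
t=6.000: state=(10.212)
t=6.500: state=(10.258)
t=7.000: state=(10.293)
t=7.500: state=(10.320)
t=7.840: state=(10.335)

(x) = (10.335)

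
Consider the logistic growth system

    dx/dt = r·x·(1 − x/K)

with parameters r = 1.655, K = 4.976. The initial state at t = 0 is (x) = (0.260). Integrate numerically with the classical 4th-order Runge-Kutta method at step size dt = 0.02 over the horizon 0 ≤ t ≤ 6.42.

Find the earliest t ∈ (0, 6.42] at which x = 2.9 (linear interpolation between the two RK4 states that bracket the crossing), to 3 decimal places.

t=0.000: state=(0.260)
step 1 (dt=0.02): k1=(0.408), k2=(0.414), k3=(0.414), k4=(0.420); state += dt/6·(k1+2k2+2k3+k4)
t=0.020: state=(0.268)
t=0.040: state=(0.277)
t=0.060: state=(0.286)
continuing one RK4 step at a time; state shown every 25 steps (Δt=0.5):
t=0.500: state=(0.557)
t=1.000: state=(1.114)
t=1.500: state=(1.978)
t=1.940: state=(2.874)
next step: t=1.960: state=(2.914) — x has crossed 2.9
linear interpolation between t=1.940 (2.87382) and t=1.960 (2.91390) → t≈1.953

t = 1.953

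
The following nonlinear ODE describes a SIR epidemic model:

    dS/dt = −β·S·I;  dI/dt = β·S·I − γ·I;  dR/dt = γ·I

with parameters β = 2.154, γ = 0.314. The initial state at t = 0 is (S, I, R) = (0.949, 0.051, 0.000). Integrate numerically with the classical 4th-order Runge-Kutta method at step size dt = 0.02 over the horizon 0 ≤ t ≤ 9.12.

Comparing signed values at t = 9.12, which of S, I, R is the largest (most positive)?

t=0.000: state=(0.949, 0.051, 0.000)
step 1 (dt=0.02): k1=(-0.104, 0.088, 0.016), k2=(-0.106, 0.090, 0.016), k3=(-0.106, 0.090, 0.016), k4=(-0.108, 0.091, 0.017); state += dt/6·(k1+2k2+2k3+k4)
t=0.020: state=(0.947, 0.053, 0.000)
t=0.040: state=(0.945, 0.055, 0.001)
t=0.060: state=(0.942, 0.057, 0.001)
continuing one RK4 step at a time; state shown every 25 steps (Δt=0.5):
t=0.500: state=(0.871, 0.117, 0.013)
t=1.000: state=(0.723, 0.237, 0.040)
t=1.500: state=(0.515, 0.396, 0.089)
t=2.000: state=(0.312, 0.526, 0.162)
t=2.500: state=(0.171, 0.579, 0.250)
t=3.000: state=(0.092, 0.568, 0.341)
t=3.500: state=(0.051, 0.523, 0.427)
t=4.000: state=(0.030, 0.466, 0.504)
t=4.500: state=(0.019, 0.408, 0.573)
t=5.000: state=(0.012, 0.355, 0.633)
t=5.500: state=(0.009, 0.307, 0.685)
t=6.000: state=(0.006, 0.264, 0.729)
t=6.500: state=(0.005, 0.227, 0.768)
t=7.000: state=(0.004, 0.195, 0.801)
t=7.500: state=(0.003, 0.167, 0.829)
t=8.000: state=(0.003, 0.144, 0.854)
t=8.500: state=(0.002, 0.123, 0.875)
t=9.000: state=(0.002, 0.105, 0.893)
t=9.120: state=(0.002, 0.102, 0.896)
compare at T: S=0.002, I=0.102, R=0.896

largest component: R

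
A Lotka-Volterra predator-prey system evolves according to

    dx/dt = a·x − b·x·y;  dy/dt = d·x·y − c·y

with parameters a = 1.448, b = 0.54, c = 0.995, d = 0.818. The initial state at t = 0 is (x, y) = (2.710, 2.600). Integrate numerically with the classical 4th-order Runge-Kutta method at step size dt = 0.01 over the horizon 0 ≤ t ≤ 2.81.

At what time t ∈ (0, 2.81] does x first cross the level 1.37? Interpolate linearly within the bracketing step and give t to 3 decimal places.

t = 0.874

t=0.000: state=(2.710, 2.600)
step 1 (dt=0.01): k1=(0.119, 3.177), k2=(0.096, 3.197), k3=(0.096, 3.197), k4=(0.072, 3.218); state += dt/6·(k1+2k2+2k3+k4)
t=0.010: state=(2.711, 2.632)
t=0.020: state=(2.711, 2.664)
t=0.030: state=(2.711, 2.697)
continuing one RK4 step at a time; state shown every 10 steps (Δt=0.1):
t=0.100: state=(2.698, 2.937)
t=0.200: state=(2.635, 3.308)
t=0.300: state=(2.520, 3.699)
t=0.400: state=(2.360, 4.090)
t=0.500: state=(2.166, 4.456)
t=0.600: state=(1.950, 4.774)
t=0.700: state=(1.730, 5.024)
t=0.800: state=(1.517, 5.194)
t=0.870: state=(1.377, 5.262)
next step: t=0.880: state=(1.358, 5.269) — x has crossed 1.37
linear interpolation between t=0.870 (1.37718) and t=0.880 (1.35810) → t≈0.874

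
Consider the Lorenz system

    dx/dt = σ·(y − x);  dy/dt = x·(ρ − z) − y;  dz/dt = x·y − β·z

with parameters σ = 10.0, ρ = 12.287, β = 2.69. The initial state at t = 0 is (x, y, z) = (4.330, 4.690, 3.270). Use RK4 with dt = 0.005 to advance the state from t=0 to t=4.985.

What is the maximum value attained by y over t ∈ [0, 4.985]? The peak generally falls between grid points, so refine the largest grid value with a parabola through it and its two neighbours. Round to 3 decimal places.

t=0.000: state=(4.330, 4.690, 3.270)
step 1 (dt=0.005): k1=(3.600, 34.354, 11.511), k2=(4.369, 34.224, 11.849), k3=(4.346, 34.238, 11.854), k4=(5.095, 34.120, 12.199); state += dt/6·(k1+2k2+2k3+k4)
t=0.005: state=(4.352, 4.861, 3.329)
t=0.010: state=(4.381, 5.031, 3.392)
t=0.015: state=(4.417, 5.201, 3.458)
continuing one RK4 step at a time; state shown every 40 steps (Δt=0.2):
t=0.200: state=(8.205, 10.401, 9.971)
t=0.400: state=(7.390, 4.524, 16.768)
t=0.600: state=(2.776, 1.643, 11.575)
t=0.800: state=(2.216, 2.554, 7.452)
t=1.000: state=(3.849, 5.170, 6.139)
t=1.200: state=(7.161, 8.715, 10.042)
t=1.400: state=(7.257, 5.684, 15.107)
t=1.600: state=(3.987, 2.933, 12.049)
t=1.800: state=(3.378, 3.697, 8.720)
t=2.000: state=(4.919, 6.061, 8.224)
t=2.200: state=(7.053, 7.623, 11.742)
t=2.400: state=(6.203, 5.051, 13.700)
t=2.600: state=(4.300, 3.806, 11.248)
t=2.800: state=(4.331, 4.789, 9.283)
t=3.000: state=(5.748, 6.549, 9.953)
t=3.200: state=(6.609, 6.474, 12.489)
t=3.400: state=(5.471, 4.750, 12.489)
t=3.600: state=(4.597, 4.517, 10.677)
t=3.800: state=(5.070, 5.553, 9.940)
t=4.000: state=(6.059, 6.409, 11.146)
t=4.200: state=(6.032, 5.674, 12.348)
t=4.400: state=(5.171, 4.824, 11.629)
t=4.600: state=(4.958, 5.093, 10.550)
t=4.800: state=(5.529, 5.881, 10.640)
t=4.985: state=(5.972, 6.030, 11.592)
largest grid value and its neighbours: y(0.215)=10.47935, y(0.220)=10.48155, y(0.225)=10.47131
parabola through these three points peaks at t≈0.218 with y≈10.48220

max y = 10.482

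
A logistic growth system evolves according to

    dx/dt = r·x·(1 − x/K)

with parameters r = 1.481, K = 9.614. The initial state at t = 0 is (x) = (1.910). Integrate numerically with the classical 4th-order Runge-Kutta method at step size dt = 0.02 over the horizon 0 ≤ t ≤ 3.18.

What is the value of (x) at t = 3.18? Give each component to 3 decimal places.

(x) = (9.277)

t=0.000: state=(1.910)
step 1 (dt=0.02): k1=(2.267), k2=(2.287), k3=(2.287), k4=(2.307); state += dt/6·(k1+2k2+2k3+k4)
t=0.020: state=(1.956)
t=0.040: state=(2.002)
t=0.060: state=(2.050)
continuing one RK4 step at a time; state shown every 10 steps (Δt=0.2):
t=0.200: state=(2.404)
t=0.400: state=(2.976)
t=0.600: state=(3.616)
t=0.800: state=(4.305)
t=1.000: state=(5.014)
t=1.200: state=(5.715)
t=1.400: state=(6.379)
t=1.600: state=(6.981)
t=1.800: state=(7.508)
t=2.000: state=(7.955)
t=2.200: state=(8.323)
t=2.400: state=(8.620)
t=2.600: state=(8.854)
t=2.800: state=(9.038)
t=3.000: state=(9.179)
t=3.180: state=(9.277)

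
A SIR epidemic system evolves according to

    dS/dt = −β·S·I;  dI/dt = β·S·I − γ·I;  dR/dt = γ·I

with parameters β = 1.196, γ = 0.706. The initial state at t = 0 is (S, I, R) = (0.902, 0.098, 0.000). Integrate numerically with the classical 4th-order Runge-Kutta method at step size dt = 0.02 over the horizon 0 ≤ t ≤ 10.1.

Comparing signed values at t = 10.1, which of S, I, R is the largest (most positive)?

t=0.000: state=(0.902, 0.098, 0.000)
step 1 (dt=0.02): k1=(-0.106, 0.037, 0.069), k2=(-0.106, 0.037, 0.069), k3=(-0.106, 0.037, 0.069), k4=(-0.106, 0.037, 0.070); state += dt/6·(k1+2k2+2k3+k4)
t=0.020: state=(0.900, 0.099, 0.001)
t=0.040: state=(0.898, 0.099, 0.003)
t=0.060: state=(0.896, 0.100, 0.004)
continuing one RK4 step at a time; state shown every 25 steps (Δt=0.5):
t=0.500: state=(0.846, 0.116, 0.038)
t=1.000: state=(0.785, 0.133, 0.082)
t=1.500: state=(0.722, 0.147, 0.131)
t=2.000: state=(0.660, 0.156, 0.185)
t=2.500: state=(0.600, 0.159, 0.241)
t=3.000: state=(0.546, 0.158, 0.297)
t=3.500: state=(0.497, 0.151, 0.351)
t=4.000: state=(0.456, 0.141, 0.403)
t=4.500: state=(0.420, 0.129, 0.451)
t=5.000: state=(0.391, 0.115, 0.494)
t=5.500: state=(0.366, 0.102, 0.532)
t=6.000: state=(0.346, 0.088, 0.566)
t=6.500: state=(0.329, 0.076, 0.595)
t=7.000: state=(0.316, 0.065, 0.619)
t=7.500: state=(0.305, 0.055, 0.641)
t=8.000: state=(0.296, 0.046, 0.658)
t=8.500: state=(0.288, 0.038, 0.673)
t=9.000: state=(0.282, 0.032, 0.686)
t=9.500: state=(0.277, 0.027, 0.696)
t=10.000: state=(0.273, 0.022, 0.704)
t=10.100: state=(0.273, 0.021, 0.706)
compare at T: S=0.273, I=0.021, R=0.706

largest component: R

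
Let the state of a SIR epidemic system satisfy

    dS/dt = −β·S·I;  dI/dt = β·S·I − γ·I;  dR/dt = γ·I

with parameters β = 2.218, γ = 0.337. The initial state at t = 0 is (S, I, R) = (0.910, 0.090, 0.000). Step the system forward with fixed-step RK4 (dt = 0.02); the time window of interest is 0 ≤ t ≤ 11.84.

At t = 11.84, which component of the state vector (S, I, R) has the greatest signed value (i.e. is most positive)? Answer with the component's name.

largest component: R

t=0.000: state=(0.910, 0.090, 0.000)
step 1 (dt=0.02): k1=(-0.182, 0.151, 0.030), k2=(-0.184, 0.153, 0.031), k3=(-0.184, 0.154, 0.031), k4=(-0.187, 0.156, 0.031); state += dt/6·(k1+2k2+2k3+k4)
t=0.020: state=(0.906, 0.093, 0.001)
t=0.040: state=(0.903, 0.096, 0.001)
t=0.060: state=(0.899, 0.099, 0.002)
continuing one RK4 step at a time; state shown every 25 steps (Δt=0.5):
t=0.500: state=(0.781, 0.196, 0.023)
t=1.000: state=(0.578, 0.353, 0.069)
t=1.500: state=(0.358, 0.500, 0.142)
t=2.000: state=(0.196, 0.571, 0.233)
t=2.500: state=(0.104, 0.566, 0.330)
t=3.000: state=(0.057, 0.522, 0.422)
t=3.500: state=(0.033, 0.462, 0.505)
t=4.000: state=(0.020, 0.402, 0.577)
t=4.500: state=(0.013, 0.346, 0.640)
t=5.000: state=(0.009, 0.296, 0.694)
t=5.500: state=(0.007, 0.252, 0.741)
t=6.000: state=(0.005, 0.215, 0.780)
t=6.500: state=(0.004, 0.182, 0.813)
t=7.000: state=(0.004, 0.155, 0.842)
t=7.500: state=(0.003, 0.131, 0.866)
t=8.000: state=(0.003, 0.111, 0.886)
t=8.500: state=(0.002, 0.094, 0.903)
t=9.000: state=(0.002, 0.080, 0.918)
t=9.500: state=(0.002, 0.068, 0.930)
t=10.000: state=(0.002, 0.057, 0.941)
t=10.500: state=(0.002, 0.048, 0.950)
t=11.000: state=(0.002, 0.041, 0.957)
t=11.500: state=(0.002, 0.035, 0.964)
t=11.840: state=(0.002, 0.031, 0.967)
compare at T: S=0.002, I=0.031, R=0.967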